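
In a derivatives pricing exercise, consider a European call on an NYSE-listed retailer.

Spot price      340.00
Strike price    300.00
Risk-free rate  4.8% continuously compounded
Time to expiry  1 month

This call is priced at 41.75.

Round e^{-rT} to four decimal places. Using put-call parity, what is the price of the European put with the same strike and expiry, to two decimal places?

0.55

e^(−rT) = e^(−0.048·0.08333) = 0.9960
Put-call parity: C − P = S − K·e^(−rT) = 340 − 300·0.9960 = 340 − 298.8000 = 41.2000
P = C − (C − P) = 41.75 − (41.2000) = 0.5500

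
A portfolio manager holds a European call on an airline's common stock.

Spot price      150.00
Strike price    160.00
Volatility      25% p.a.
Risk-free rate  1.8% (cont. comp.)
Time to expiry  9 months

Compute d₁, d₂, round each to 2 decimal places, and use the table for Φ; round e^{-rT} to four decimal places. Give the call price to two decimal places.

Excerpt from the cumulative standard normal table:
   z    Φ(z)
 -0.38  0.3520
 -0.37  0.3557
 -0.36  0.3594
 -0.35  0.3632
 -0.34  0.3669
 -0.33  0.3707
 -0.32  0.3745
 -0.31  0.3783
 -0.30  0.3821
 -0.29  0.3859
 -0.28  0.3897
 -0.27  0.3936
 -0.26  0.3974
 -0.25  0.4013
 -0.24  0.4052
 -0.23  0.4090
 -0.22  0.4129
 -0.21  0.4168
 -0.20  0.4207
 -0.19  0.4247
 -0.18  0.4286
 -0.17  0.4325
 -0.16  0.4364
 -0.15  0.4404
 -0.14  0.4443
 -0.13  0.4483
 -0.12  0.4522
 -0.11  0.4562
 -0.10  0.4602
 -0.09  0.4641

σ√T = 0.25 × 0.8660 = 0.2165
d₁ = [ln(150/160) + (0.018 + 0.25²/2)·0.75] / 0.2165 = [-0.0645 + 0.0369] / 0.2165 = -0.1275 → -0.13
d₂ = d₁ − σ√T = -0.1275 − 0.2165 = -0.3440 → -0.34
e^(−rT) = e^(−0.018·0.75) = 0.9866
N(d₁) = N(-0.13) = 0.4483;  N(d₂) = N(-0.34) = 0.3669
C = 150·0.4483 − 160·0.9866·0.3669 = 67.2450 − 57.9174 = 9.3276

9.33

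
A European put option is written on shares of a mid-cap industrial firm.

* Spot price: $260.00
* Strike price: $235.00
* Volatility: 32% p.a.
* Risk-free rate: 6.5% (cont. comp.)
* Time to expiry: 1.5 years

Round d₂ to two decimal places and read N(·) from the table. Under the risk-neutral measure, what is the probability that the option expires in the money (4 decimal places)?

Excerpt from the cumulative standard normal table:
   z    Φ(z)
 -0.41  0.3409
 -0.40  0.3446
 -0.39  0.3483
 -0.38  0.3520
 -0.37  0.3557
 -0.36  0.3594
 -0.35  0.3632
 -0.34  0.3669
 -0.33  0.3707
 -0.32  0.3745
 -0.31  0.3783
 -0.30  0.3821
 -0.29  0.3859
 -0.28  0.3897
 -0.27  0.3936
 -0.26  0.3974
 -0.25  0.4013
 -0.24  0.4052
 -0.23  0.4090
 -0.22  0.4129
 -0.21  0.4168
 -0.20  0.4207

σ√T = 0.32·√1.5 = 0.3919
d₁ = [ln(260/235) + (0.065 + 0.32²/2)·1.5] / 0.3919 = [0.1011 + 0.1743] / 0.3919 = 0.7027 → 0.70
d₂ = d₁ − σ√T = 0.7027 − 0.3919 = 0.3108 → 0.31
Risk-neutral Pr[S_T < K] = N(−d₂) = N(-0.31) = 0.3783

0.3783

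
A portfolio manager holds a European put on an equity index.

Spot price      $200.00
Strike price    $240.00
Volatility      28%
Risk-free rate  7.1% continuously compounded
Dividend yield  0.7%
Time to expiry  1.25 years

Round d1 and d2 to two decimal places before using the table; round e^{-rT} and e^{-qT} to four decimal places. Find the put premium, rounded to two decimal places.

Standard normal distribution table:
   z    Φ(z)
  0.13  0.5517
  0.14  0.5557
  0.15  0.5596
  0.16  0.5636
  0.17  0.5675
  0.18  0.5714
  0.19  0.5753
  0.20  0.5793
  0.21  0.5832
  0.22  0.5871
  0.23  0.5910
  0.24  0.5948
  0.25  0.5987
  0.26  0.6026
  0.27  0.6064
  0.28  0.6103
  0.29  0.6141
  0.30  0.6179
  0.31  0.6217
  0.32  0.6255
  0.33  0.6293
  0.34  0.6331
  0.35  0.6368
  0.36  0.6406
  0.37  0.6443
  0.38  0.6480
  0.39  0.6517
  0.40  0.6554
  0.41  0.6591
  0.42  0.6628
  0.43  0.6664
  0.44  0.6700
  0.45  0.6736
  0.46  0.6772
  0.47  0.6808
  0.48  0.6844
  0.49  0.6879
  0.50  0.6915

$37.80

T = 1.25;  σ√T = 0.3130
ln(S/K) + (r − q + σ²/2)T = ln(200/240) + (0.071 − 0.007 + 0.28²/2)·1.25 = -0.1823 + 0.1290 = -0.0533
d₁ = -0.0533 / 0.3130 = -0.1703 which rounds to -0.17
d₂ = d₁ − σ√T = -0.1703 − 0.3130 = -0.4834 which rounds to -0.48
exp(−qT) = exp(−0.007·1.25) = 0.9913;  exp(−rT) = exp(−0.071·1.25) = 0.9151
N(−d₂) = N(0.48) = 0.6844;  N(−d₁) = N(0.17) = 0.5675
P = 240·0.9151·0.6844 − 200·0.9913·0.5675 = 150.3107 − 112.5125 = 37.7981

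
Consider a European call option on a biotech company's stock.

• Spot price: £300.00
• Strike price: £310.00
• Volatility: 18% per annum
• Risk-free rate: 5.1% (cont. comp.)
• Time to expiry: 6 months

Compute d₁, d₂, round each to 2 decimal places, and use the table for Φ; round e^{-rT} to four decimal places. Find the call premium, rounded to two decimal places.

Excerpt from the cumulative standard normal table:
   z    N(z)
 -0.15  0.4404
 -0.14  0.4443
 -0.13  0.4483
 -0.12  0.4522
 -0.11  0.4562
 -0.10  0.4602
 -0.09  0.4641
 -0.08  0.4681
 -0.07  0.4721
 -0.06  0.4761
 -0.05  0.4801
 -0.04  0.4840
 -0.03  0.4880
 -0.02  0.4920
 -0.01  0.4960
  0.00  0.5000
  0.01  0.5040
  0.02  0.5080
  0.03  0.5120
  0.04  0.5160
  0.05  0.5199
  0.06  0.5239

£14.55

T = 0.5;  σ√T = 0.1273
d₁ = [ln(300/310) + (0.051 + ½·0.18²)·0.5] / (σ√T) = (-0.0328 + 0.0336) / 0.1273 = 0.0064 → 0.01
d₂ = 0.0064 − 0.1273 = -0.1209 → -0.12
e^(−rT) = e^(−0.051·0.5) = 0.9748
N(d₁) = N(0.01) = 0.5040;  N(d₂) = N(-0.12) = 0.4522
C = 300·0.5040 − 310·0.9748·0.4522 = 151.2000 − 136.6494 = 14.5506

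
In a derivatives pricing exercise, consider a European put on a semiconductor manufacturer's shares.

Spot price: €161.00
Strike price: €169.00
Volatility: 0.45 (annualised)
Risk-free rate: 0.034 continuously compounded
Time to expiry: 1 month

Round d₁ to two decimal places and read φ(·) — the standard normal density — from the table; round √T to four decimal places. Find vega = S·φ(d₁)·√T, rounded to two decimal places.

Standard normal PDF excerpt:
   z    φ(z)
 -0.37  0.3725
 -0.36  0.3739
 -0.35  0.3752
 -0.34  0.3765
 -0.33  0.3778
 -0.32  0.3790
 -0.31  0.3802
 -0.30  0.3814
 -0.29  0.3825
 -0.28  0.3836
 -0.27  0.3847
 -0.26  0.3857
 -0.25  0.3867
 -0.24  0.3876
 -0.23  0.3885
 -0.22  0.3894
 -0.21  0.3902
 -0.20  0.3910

σ√T = 0.45 × 0.2887 = 0.1299
ln(S/K) + (r + σ²/2)T = ln(161/169) + (0.034 + 0.45²/2)·0.08333 = -0.0485 + 0.0113 = -0.0372
d₁ = -0.0372 / 0.1299 = -0.2865 which rounds to -0.29
√T = √0.08333 = 0.2887
φ(d₁) = φ(-0.29) = 0.3825
vega = S·φ(d₁)·√T = 161·0.3825·0.2887 = 17.7789
(Vega is the same for a European call and put with the same parameters.)

17.78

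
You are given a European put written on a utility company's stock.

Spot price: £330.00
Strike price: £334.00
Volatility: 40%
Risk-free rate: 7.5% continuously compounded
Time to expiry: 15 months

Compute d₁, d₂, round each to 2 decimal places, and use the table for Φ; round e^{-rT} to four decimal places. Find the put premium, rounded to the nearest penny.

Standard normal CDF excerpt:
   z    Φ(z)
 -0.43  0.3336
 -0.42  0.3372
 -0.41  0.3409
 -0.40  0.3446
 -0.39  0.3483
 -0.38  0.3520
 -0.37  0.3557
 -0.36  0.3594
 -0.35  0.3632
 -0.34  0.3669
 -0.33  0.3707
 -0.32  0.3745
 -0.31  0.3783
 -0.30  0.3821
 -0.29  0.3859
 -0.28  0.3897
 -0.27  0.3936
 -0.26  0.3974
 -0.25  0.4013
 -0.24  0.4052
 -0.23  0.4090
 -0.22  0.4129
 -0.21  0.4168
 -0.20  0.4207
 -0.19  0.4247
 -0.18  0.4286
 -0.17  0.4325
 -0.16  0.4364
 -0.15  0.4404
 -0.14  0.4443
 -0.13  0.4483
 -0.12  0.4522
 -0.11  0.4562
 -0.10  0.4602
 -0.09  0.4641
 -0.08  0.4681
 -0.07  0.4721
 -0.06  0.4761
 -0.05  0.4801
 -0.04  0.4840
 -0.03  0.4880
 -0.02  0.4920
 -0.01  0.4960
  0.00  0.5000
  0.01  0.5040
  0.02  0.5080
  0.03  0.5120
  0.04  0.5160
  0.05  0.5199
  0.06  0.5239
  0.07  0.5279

σ√T = 0.4 × 1.1180 = 0.4472
d₁ = [ln(330/334) + (0.075 + ½·0.4²)·1.25] / (σ√T) = (-0.0120 + 0.1938) / 0.4472 = 0.4063 ≈ 0.41
d₂ = 0.4063 − 0.4472 = -0.0409 ≈ -0.04
exp(−rT) = exp(−0.075·1.25) = 0.9105
N(−d₂) = N(0.04) = 0.5160;  N(−d₁) = N(-0.41) = 0.3409
P = 334·0.9105·0.5160 − 330·0.3409 = 156.9192 − 112.4970 = 44.4222

£44.42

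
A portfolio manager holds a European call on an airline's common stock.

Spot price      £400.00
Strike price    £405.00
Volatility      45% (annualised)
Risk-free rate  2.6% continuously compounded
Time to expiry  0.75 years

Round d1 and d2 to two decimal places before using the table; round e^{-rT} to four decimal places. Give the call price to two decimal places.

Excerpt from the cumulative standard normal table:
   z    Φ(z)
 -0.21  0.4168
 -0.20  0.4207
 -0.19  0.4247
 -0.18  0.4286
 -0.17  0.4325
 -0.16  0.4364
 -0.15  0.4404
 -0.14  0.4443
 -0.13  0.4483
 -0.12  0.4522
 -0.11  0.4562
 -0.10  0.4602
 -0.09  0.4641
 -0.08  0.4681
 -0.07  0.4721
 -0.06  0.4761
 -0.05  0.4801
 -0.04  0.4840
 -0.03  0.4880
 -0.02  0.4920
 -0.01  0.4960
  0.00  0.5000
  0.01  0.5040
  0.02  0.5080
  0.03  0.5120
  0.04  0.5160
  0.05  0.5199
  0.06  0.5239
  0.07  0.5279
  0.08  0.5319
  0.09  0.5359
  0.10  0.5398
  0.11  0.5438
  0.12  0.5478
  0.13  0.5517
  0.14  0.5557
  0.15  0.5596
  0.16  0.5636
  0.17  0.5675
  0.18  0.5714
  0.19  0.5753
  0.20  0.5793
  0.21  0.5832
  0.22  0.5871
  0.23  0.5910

σ√T = 0.45·√0.75 = 0.3897
d₁ = [ln(400/405) + (0.026 + ½·0.45²)·0.75] / (σ√T) = (-0.0124 + 0.0954) / 0.3897 = 0.2130 → 0.21
d₂ = 0.2130 − 0.3897 = -0.1767 → -0.18
e^(−rT) = e^(−0.026·0.75) = 0.9807
N(d₁) = N(0.21) = 0.5832;  N(d₂) = N(-0.18) = 0.4286
C = 400·0.5832 − 405·0.9807·0.4286 = 233.2800 − 170.2328 = 63.0472

£63.05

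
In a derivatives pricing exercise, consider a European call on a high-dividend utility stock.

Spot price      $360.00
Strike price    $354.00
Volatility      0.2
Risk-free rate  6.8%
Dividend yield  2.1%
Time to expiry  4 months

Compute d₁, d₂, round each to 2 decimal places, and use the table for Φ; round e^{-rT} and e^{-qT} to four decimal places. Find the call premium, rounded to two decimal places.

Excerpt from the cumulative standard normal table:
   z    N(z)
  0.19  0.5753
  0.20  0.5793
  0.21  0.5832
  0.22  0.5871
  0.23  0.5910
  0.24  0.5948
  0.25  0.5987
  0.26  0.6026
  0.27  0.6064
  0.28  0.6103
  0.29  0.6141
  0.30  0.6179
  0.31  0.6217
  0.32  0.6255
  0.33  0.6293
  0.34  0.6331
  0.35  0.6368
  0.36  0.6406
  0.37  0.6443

$23.14

σ√T = 0.2·√0.3333 = 0.1155
d₁ = [ln(360/354) + (0.068 − 0.021 + 0.2²/2)·0.3333] / 0.1155 = [0.0168 + 0.0223] / 0.1155 = 0.3390 ⇒ 0.34
d₂ = d₁ − σ√T = 0.3390 − 0.1155 = 0.2235 ⇒ 0.22
exp(−qT) = exp(−0.021·0.3333) = 0.9930;  exp(−rT) = exp(−0.068·0.3333) = 0.9776
N(d₁) = N(0.34) = 0.6331;  N(d₂) = N(0.22) = 0.5871
C = 360·0.9930·0.6331 − 354·0.9776·0.5871 = 226.3206 − 203.1779 = 23.1427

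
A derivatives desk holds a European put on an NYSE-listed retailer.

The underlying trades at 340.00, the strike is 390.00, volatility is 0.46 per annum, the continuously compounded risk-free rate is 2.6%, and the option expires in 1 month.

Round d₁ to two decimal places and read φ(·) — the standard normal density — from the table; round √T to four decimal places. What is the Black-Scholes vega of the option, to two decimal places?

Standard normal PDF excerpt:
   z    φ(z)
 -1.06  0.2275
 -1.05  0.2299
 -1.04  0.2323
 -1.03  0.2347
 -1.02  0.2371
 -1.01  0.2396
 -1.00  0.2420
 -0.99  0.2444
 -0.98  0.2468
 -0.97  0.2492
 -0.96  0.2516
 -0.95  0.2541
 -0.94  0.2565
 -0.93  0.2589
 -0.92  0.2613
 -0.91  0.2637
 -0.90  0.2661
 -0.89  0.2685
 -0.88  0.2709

T = 0.08333;  σ√T = 0.1328
ln(S/K) + (r + σ²/2)T = ln(340/390) + (0.026 + 0.46²/2)·0.08333 = -0.1372 + 0.0110 = -0.1262
d₁ = -0.1262 / 0.1328 = -0.9505 which rounds to -0.95
√T = √0.08333 = 0.2887
φ(d₁) = φ(-0.95) = 0.2541
vega = S·φ(d₁)·√T = 340·0.2541·0.2887 = 24.9419

24.94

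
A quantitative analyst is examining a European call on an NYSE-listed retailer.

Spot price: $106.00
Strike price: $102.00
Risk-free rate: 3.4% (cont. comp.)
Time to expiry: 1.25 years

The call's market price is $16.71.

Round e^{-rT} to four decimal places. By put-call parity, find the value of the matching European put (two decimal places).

$8.47

exp(−rT) = exp(−0.034·1.25) = 0.9584
Put-call parity: C − P = S − K·e^(−rT) = 106 − 102·0.9584 = 106 − 97.7568 = 8.2432
P = C − (C − P) = 16.71 − (8.2432) = 8.4668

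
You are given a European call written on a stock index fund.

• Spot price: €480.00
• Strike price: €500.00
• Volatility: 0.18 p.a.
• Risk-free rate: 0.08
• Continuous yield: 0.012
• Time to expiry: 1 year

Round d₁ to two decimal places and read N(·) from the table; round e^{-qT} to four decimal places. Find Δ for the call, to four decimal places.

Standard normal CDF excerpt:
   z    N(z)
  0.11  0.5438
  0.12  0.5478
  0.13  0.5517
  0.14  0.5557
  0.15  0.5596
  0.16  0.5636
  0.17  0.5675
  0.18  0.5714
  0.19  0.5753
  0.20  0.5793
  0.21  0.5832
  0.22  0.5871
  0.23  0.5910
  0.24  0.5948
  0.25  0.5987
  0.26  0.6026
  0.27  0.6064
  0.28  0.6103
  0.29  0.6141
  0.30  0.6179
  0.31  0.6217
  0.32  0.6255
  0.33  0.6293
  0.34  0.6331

T = 1;  σ√T = 0.1800
d₁ = [ln(480/500) + (0.08 − 0.012 + 0.18²/2)·1] / 0.1800 = [-0.0408 + 0.0842] / 0.1800 = 0.2410 which rounds to 0.24
N(d₁) = N(0.24) = 0.5948
Δ_call = exp(−qT)·N(d₁) = 0.9881·0.5948 = 0.5877

0.5877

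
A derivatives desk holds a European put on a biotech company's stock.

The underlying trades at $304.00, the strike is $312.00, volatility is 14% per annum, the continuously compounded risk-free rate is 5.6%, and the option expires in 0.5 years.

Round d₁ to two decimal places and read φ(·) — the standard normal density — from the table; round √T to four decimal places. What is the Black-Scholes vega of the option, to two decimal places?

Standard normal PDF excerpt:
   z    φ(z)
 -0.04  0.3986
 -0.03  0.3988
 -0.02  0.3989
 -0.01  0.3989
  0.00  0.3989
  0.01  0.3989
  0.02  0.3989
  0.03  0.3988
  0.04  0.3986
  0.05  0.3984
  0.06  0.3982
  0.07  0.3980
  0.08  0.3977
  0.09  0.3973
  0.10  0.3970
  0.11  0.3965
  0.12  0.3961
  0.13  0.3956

T = 0.5;  σ√T = 0.0990
ln(S/K) + (r + σ²/2)T = ln(304/312) + (0.056 + 0.14²/2)·0.5 = -0.0260 + 0.0329 = 0.0069
d₁ = 0.0069 / 0.0990 = 0.0699 ⇒ 0.07
√T = √0.5 = 0.7071
φ(d₁) = φ(0.07) = 0.3980
vega = S·φ(d₁)·√T = 304·0.3980·0.7071 = 85.5534

85.55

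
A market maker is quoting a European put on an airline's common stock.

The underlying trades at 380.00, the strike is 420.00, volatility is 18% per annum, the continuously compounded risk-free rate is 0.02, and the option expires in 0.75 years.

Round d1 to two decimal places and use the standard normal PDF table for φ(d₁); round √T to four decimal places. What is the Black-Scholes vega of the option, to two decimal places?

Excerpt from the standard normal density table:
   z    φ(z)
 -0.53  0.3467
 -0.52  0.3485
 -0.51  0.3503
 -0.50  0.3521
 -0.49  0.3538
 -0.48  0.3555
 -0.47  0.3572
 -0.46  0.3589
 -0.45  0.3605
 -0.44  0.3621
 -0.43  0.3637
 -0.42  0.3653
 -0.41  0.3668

σ√T = 0.18·√0.75 = 0.1559
d₁ = [ln(380/420) + (0.02 + 0.18²/2)·0.75] / 0.1559 = [-0.1001 + 0.0271] / 0.1559 = -0.4679 ≈ -0.47
√T = √0.75 = 0.8660
φ(d₁) = φ(-0.47) = 0.3572
vega = S·φ(d₁)·√T = 380·0.3572·0.8660 = 117.5474
(The call has the same vega.)

117.55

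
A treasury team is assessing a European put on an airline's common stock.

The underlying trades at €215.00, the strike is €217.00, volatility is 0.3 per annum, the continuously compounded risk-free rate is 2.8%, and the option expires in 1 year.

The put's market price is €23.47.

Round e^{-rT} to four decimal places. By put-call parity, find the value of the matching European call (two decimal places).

€27.46

exp(−rT) = exp(−0.028·1) = 0.9724
Put-call parity: C − P = S − K·e^(−rT) = 215 − 217·0.9724 = 215 − 211.0108 = 3.9892
C = P + (C − P) = 23.47 + (3.9892) = 27.4592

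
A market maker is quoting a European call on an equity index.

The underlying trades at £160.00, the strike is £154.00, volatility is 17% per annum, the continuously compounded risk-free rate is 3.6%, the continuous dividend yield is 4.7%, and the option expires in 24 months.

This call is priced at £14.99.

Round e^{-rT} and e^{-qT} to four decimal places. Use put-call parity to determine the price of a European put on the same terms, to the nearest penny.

exp(−qT) = exp(−0.047·2) = 0.9103;  exp(−rT) = exp(−0.036·2) = 0.9305
Put-call parity: C − P = S·e^(−qT) − K·e^(−rT) = 160·0.9103 − 154·0.9305 = 145.6480 − 143.2970 = 2.3510
P = C − (C − P) = 14.99 − (2.3510) = 12.6390

£12.64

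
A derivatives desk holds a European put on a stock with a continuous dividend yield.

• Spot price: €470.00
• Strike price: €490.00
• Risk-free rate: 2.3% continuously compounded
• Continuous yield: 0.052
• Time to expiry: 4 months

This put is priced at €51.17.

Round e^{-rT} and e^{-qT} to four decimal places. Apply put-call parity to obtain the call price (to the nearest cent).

exp(−qT) = exp(−0.052·0.3333) = 0.9828;  exp(−rT) = exp(−0.023·0.3333) = 0.9924
Put-call parity: C − P = S·e^(−qT) − K·e^(−rT) = 470·0.9828 − 490·0.9924 = 461.9160 − 486.2760 = -24.3600
C = P + (C − P) = 51.17 + (-24.3600) = 26.8100

€26.81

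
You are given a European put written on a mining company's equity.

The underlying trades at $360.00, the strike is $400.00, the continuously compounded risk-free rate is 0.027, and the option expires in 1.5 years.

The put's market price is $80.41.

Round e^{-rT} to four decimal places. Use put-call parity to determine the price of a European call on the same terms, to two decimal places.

$56.29

e^(−rT) = e^(−0.027·1.5) = 0.9603
Put-call parity: C − P = S − K·e^(−rT) = 360 − 400·0.9603 = 360 − 384.1200 = -24.1200
C = P + (C − P) = 80.41 + (-24.1200) = 56.2900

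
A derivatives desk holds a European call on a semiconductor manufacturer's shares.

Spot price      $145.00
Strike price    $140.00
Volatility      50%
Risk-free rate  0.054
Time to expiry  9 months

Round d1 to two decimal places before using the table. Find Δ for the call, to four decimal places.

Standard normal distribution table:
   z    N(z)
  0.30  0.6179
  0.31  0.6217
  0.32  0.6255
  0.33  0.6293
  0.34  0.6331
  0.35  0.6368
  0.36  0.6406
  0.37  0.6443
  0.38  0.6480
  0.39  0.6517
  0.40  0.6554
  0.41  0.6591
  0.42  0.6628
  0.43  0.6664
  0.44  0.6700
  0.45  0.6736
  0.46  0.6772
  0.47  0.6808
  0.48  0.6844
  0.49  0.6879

0.6517

σ√T = 0.5 × 0.8660 = 0.4330
ln(S/K) + (r + σ²/2)T = ln(145/140) + (0.054 + 0.5²/2)·0.75 = 0.0351 + 0.1342 = 0.1693
d₁ = 0.1693 / 0.4330 = 0.3911 ≈ 0.39
N(d₁) = N(0.39) = 0.6517
Δ_call = N(d₁) = 0.6517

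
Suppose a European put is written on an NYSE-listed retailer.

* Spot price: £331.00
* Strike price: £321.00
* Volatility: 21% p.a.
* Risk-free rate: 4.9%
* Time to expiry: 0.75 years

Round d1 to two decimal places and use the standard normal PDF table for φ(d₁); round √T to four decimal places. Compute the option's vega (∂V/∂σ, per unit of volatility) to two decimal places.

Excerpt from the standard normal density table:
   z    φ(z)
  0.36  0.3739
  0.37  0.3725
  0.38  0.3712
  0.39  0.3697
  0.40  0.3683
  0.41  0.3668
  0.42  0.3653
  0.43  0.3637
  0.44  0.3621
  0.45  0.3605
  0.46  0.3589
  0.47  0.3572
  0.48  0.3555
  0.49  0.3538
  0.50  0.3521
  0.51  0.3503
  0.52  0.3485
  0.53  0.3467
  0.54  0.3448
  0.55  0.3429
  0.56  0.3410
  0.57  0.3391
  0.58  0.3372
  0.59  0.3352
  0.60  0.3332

102.88

σ√T = 0.21 × 0.8660 = 0.1819
d₁ = [ln(331/321) + (0.049 + 0.21²/2)·0.75] / 0.1819 = [0.0307 + 0.0533] / 0.1819 = 0.4617 ⇒ 0.46
√T = √0.75 = 0.8660
φ(d₁) = φ(0.46) = 0.3589
vega = S·φ(d₁)·√T = 331·0.3589·0.8660 = 102.8772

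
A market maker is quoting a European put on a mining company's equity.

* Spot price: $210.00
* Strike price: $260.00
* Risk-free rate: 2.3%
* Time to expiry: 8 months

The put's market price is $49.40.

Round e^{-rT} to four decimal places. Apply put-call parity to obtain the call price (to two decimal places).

$3.35

exp(−rT) = exp(−0.023·0.6667) = 0.9848
Put-call parity: C − P = S − K·e^(−rT) = 210 − 260·0.9848 = 210 − 256.0480 = -46.0480
C = P + (C − P) = 49.40 + (-46.0480) = 3.3520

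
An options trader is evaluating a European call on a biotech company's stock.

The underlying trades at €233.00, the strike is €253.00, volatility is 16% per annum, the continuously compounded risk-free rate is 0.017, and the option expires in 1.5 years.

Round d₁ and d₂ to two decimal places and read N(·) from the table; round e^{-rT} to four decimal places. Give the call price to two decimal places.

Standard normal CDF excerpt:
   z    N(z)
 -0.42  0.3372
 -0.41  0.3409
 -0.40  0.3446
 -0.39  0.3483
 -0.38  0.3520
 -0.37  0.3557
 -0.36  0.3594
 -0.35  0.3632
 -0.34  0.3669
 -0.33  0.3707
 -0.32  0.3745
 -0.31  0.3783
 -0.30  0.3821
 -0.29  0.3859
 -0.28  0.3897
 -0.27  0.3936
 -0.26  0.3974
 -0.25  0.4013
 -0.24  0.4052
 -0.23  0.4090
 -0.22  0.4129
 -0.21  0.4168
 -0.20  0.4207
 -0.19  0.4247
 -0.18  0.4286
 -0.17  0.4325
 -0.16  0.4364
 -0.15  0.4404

€13.06

σ√T = 0.16·√1.5 = 0.1960
d₁ = [ln(233/253) + (0.017 + ½·0.16²)·1.5] / (σ√T) = (-0.0824 + 0.0447) / 0.1960 = -0.1921 which rounds to -0.19
d₂ = -0.1921 − 0.1960 = -0.3881 which rounds to -0.39
exp(−rT) = exp(−0.017·1.5) = 0.9748
C = 233·N(-0.19) − 253·0.9748·N(-0.39) = 233·0.4247 − 253·0.9748·0.3483 = 98.9551 − 85.8993 = 13.0558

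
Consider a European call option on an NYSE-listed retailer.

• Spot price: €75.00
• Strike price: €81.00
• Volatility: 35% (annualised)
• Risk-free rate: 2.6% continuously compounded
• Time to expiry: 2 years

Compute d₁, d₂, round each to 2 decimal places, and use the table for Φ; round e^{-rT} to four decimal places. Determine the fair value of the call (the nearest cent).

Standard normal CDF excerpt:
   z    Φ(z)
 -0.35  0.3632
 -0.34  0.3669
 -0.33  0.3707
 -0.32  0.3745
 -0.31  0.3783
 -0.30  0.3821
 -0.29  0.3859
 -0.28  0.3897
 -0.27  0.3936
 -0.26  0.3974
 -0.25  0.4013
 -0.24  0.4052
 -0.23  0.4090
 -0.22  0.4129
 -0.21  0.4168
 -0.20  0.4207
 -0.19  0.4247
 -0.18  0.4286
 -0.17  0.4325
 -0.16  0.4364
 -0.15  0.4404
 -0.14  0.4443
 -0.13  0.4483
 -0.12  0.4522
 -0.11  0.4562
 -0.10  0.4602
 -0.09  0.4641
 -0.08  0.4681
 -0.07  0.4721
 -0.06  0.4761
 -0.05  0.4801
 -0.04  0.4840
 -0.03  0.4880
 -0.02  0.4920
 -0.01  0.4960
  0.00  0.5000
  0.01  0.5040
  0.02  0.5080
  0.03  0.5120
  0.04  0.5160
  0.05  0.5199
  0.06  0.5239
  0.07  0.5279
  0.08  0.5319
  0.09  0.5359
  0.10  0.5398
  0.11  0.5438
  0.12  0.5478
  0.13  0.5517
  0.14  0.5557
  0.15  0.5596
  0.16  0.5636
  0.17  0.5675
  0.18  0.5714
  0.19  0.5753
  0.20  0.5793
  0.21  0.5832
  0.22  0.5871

T = 2;  σ√T = 0.4950
d₁ = [ln(75/81) + (0.026 + 0.35²/2)·2] / 0.4950 = [-0.0770 + 0.1745] / 0.4950 = 0.1971 which rounds to 0.20
d₂ = d₁ − σ√T = 0.1971 − 0.4950 = -0.2979 which rounds to -0.30
exp(−rT) = exp(−0.026·2) = 0.9493
N(d₁) = N(0.20) = 0.5793;  N(d₂) = N(-0.30) = 0.3821
C = 75·0.5793 − 81·0.9493·0.3821 = 43.4475 − 29.3809 = 14.0666

€14.07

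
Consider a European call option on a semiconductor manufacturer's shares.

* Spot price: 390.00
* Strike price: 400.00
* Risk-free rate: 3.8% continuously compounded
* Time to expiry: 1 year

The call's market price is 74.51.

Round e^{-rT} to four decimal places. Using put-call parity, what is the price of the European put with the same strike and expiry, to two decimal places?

69.59

exp(−rT) = exp(−0.038·1) = 0.9627
Put-call parity: C − P = S − K·e^(−rT) = 390 − 400·0.9627 = 390 − 385.0800 = 4.9200
P = C − (C − P) = 74.51 − (4.9200) = 69.5900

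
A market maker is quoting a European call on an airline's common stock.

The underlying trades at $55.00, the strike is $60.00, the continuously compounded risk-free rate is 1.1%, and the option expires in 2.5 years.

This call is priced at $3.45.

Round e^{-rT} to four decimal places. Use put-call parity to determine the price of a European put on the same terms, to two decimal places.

exp(−rT) = exp(−0.011·2.5) = 0.9729
Put-call parity: C − P = S − K·e^(−rT) = 55 − 60·0.9729 = 55 − 58.3740 = -3.3740
P = C − (C − P) = 3.45 − (-3.3740) = 6.8240

$6.82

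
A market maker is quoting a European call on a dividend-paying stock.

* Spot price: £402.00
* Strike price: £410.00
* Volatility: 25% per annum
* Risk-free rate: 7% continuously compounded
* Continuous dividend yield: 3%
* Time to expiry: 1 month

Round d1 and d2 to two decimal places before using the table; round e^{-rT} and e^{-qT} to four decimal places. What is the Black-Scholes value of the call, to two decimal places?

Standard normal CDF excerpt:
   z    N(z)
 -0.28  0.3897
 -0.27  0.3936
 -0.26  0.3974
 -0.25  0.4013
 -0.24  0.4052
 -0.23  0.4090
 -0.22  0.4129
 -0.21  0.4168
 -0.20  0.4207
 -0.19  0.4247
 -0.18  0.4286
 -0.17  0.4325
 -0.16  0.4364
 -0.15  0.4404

σ√T = 0.25·√0.08333 = 0.0722
d₁ = [ln(402/410) + (0.07 − 0.03 + ½·0.25²)·0.08333] / (σ√T) = (-0.0197 + 0.0059) / 0.0722 = -0.1908 which rounds to -0.19
d₂ = -0.1908 − 0.0722 = -0.2629 which rounds to -0.26
e^(−qT) = e^(−0.03·0.08333) = 0.9975;  e^(−rT) = e^(−0.07·0.08333) = 0.9942
N(d₁) = N(-0.19) = 0.4247;  N(d₂) = N(-0.26) = 0.3974
C = 402·0.9975·0.4247 − 410·0.9942·0.3974 = 170.3026 − 161.9890 = 8.3136

£8.31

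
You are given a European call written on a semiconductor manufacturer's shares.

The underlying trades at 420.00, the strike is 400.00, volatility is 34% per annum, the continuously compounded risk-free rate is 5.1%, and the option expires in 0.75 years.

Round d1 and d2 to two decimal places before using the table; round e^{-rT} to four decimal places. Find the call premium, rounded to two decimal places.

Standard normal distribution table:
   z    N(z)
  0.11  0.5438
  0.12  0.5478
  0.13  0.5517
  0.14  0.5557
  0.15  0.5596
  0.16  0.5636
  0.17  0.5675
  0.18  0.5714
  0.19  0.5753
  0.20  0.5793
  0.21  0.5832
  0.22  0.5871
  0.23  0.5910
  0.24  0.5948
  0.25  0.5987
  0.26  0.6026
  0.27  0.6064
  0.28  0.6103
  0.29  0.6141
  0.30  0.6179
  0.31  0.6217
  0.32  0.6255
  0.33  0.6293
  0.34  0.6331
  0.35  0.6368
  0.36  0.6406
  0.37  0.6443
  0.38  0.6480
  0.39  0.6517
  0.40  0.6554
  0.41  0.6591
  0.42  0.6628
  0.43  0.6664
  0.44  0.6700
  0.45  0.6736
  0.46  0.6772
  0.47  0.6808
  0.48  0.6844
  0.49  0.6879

T = 0.75;  σ√T = 0.2944
d₁ = [ln(420/400) + (0.051 + 0.34²/2)·0.75] / 0.2944 = [0.0488 + 0.0816] / 0.2944 = 0.4428 which rounds to 0.44
d₂ = d₁ − σ√T = 0.4428 − 0.2944 = 0.1484 which rounds to 0.15
exp(−rT) = exp(−0.051·0.75) = 0.9625
N(d₁) = N(0.44) = 0.6700;  N(d₂) = N(0.15) = 0.5596
C = 420·0.6700 − 400·0.9625·0.5596 = 281.4000 − 215.4460 = 65.9540

65.95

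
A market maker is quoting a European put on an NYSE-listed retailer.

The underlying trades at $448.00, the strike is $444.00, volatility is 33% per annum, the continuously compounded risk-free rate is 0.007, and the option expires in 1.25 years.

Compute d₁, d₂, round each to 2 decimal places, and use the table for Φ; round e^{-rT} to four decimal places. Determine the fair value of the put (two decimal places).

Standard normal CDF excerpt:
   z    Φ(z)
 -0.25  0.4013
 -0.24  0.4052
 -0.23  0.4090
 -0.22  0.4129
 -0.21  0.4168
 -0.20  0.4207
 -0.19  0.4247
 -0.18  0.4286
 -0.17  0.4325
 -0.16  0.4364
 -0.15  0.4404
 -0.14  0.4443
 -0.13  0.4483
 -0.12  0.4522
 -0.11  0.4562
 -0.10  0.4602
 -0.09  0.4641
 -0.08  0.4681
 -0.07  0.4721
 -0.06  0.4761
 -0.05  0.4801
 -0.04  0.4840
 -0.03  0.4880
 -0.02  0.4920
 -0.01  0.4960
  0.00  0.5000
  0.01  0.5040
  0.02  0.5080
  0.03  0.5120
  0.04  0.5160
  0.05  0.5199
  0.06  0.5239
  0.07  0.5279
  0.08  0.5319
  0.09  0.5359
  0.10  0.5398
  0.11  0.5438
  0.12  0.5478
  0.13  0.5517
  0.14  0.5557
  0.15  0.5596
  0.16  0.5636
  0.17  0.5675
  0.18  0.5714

σ√T = 0.33·√1.25 = 0.3690
d₁ = [ln(448/444) + (0.007 + 0.33²/2)·1.25] / 0.3690 = [0.0090 + 0.0768] / 0.3690 = 0.2325 ≈ 0.23
d₂ = d₁ − σ√T = 0.2325 − 0.3690 = -0.1365 ≈ -0.14
exp(−rT) = exp(−0.007·1.25) = 0.9913
N(−d₂) = N(0.14) = 0.5557;  N(−d₁) = N(-0.23) = 0.4090
P = 444·0.9913·0.5557 − 448·0.4090 = 244.5842 − 183.2320 = 61.3522

$61.35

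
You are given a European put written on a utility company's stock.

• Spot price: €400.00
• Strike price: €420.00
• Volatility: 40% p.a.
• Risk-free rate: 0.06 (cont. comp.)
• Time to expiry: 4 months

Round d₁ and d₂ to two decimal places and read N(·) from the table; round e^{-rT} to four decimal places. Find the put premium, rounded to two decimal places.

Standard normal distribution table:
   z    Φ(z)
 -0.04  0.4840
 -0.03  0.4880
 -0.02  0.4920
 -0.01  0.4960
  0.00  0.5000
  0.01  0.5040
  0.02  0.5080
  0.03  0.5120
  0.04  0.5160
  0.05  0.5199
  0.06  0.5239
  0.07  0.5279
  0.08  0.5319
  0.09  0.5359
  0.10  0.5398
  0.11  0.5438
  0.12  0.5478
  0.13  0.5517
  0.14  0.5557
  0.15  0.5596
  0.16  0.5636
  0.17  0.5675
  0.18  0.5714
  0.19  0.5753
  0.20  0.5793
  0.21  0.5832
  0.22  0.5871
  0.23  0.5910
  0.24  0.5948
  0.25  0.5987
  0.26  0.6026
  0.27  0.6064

σ√T = 0.4·√0.3333 = 0.2309
ln(S/K) + (r + σ²/2)T = ln(400/420) + (0.06 + 0.4²/2)·0.3333 = -0.0488 + 0.0467 = -0.0021
d₁ = -0.0021 / 0.2309 = -0.0092 ≈ -0.01
d₂ = d₁ − σ√T = -0.0092 − 0.2309 = -0.2401 ≈ -0.24
exp(−rT) = exp(−0.06·0.3333) = 0.9802
N(−d₂) = N(0.24) = 0.5948;  N(−d₁) = N(0.01) = 0.5040
P = 420·0.9802·0.5948 − 400·0.5040 = 244.8696 − 201.6000 = 43.2696

€43.27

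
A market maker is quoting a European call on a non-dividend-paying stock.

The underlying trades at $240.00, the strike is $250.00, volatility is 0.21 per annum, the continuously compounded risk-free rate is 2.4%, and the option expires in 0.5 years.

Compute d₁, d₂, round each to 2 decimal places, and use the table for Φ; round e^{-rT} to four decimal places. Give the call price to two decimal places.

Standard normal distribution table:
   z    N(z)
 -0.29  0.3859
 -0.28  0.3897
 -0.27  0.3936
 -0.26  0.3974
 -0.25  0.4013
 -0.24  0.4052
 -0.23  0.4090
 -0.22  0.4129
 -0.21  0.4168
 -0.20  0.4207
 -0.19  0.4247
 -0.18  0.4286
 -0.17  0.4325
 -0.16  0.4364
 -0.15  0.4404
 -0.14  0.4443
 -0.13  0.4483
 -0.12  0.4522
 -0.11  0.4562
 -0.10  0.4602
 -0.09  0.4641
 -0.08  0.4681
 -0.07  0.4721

σ√T = 0.21·√0.5 = 0.1485
ln(S/K) + (r + σ²/2)T = ln(240/250) + (0.024 + 0.21²/2)·0.5 = -0.0408 + 0.0230 = -0.0178
d₁ = -0.0178 / 0.1485 = -0.1199 → -0.12
d₂ = d₁ − σ√T = -0.1199 − 0.1485 = -0.2683 → -0.27
exp(−rT) = exp(−0.024·0.5) = 0.9881
N(d₁) = N(-0.12) = 0.4522;  N(d₂) = N(-0.27) = 0.3936
C = 240·0.4522 − 250·0.9881·0.3936 = 108.5280 − 97.2290 = 11.2990

$11.30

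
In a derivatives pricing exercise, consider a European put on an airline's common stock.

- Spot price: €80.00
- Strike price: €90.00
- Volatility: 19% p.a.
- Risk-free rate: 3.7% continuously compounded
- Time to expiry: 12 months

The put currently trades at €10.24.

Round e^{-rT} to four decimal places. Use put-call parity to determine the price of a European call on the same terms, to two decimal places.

€3.51

e^(−rT) = e^(−0.037·1) = 0.9637
Put-call parity: C − P = S − K·e^(−rT) = 80 − 90·0.9637 = 80 − 86.7330 = -6.7330
C = P + (C − P) = 10.24 + (-6.7330) = 3.5070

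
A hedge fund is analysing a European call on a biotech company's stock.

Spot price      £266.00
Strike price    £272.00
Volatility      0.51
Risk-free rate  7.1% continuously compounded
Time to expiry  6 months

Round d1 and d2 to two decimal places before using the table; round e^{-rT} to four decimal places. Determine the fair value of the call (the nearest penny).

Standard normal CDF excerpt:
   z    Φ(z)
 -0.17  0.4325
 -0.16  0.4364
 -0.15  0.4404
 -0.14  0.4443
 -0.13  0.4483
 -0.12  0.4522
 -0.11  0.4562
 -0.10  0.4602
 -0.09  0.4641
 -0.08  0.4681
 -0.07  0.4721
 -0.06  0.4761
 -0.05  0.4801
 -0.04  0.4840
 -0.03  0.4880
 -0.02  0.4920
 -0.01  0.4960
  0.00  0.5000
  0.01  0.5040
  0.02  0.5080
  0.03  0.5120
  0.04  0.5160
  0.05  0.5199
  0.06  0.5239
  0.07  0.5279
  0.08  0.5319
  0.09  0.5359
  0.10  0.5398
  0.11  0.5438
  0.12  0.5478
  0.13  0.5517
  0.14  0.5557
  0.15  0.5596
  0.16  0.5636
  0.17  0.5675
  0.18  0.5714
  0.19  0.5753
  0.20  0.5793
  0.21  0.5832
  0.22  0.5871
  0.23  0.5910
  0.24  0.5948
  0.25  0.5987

£39.54

σ√T = 0.51·√0.5 = 0.3606
ln(S/K) + (r + σ²/2)T = ln(266/272) + (0.071 + 0.51²/2)·0.5 = -0.0223 + 0.1005 = 0.0782
d₁ = 0.0782 / 0.3606 = 0.2169 ⇒ 0.22
d₂ = d₁ − σ√T = 0.2169 − 0.3606 = -0.1437 ⇒ -0.14
exp(−rT) = exp(−0.071·0.5) = 0.9651
N(d₁) = N(0.22) = 0.5871;  N(d₂) = N(-0.14) = 0.4443
C = 266·0.5871 − 272·0.9651·0.4443 = 156.1686 − 116.6319 = 39.5367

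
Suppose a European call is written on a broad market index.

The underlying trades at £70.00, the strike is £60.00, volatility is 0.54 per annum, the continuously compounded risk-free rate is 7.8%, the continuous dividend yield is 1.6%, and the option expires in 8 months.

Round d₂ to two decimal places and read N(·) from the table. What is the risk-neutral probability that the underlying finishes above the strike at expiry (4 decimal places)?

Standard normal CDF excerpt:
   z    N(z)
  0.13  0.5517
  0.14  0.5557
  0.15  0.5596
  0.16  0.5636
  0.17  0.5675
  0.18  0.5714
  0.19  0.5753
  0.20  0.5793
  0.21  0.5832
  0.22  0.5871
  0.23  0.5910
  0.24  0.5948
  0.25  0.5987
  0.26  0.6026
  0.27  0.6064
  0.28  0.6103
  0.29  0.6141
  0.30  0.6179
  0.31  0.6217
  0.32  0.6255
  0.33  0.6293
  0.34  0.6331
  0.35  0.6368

0.5871

T = 0.6667;  σ√T = 0.4409
d₁ = [ln(70/60) + (0.078 − 0.016 + 0.54²/2)·0.6667] / 0.4409 = [0.1542 + 0.1385] / 0.4409 = 0.6638 → 0.66
d₂ = d₁ − σ√T = 0.6638 − 0.4409 = 0.2229 → 0.22
Pr(exercise) under Q = N(d₂) = 0.5871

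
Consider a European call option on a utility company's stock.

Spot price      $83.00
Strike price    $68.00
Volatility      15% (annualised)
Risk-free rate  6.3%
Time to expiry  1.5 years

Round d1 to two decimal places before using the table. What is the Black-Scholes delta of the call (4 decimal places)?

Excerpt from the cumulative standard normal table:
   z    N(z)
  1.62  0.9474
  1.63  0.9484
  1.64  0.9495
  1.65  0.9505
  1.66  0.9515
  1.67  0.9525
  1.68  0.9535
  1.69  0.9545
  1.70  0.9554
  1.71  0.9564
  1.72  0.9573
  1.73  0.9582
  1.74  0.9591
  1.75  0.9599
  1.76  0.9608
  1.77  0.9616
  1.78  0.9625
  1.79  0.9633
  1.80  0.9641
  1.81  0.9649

0.9545

σ√T = 0.15 × 1.2247 = 0.1837
d₁ = [ln(83/68) + (0.063 + ½·0.15²)·1.5] / (σ√T) = (0.1993 + 0.1114) / 0.1837 = 1.6913 which rounds to 1.69
N(d₁) = N(1.69) = 0.9545
Δ_call = N(d₁) = 0.9545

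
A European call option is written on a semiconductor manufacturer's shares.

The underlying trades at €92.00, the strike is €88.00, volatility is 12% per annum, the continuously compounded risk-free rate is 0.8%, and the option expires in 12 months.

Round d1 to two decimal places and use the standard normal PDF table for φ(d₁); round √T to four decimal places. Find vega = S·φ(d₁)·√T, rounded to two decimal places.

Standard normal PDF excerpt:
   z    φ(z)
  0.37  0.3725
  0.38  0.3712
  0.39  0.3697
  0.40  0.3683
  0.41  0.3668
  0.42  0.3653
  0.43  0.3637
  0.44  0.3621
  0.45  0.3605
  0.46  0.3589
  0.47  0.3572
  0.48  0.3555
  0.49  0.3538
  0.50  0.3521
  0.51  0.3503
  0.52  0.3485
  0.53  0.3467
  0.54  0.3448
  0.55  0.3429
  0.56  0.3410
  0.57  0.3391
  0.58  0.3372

σ√T = 0.12 × 1.0000 = 0.1200
d₁ = [ln(92/88) + (0.008 + 0.12²/2)·1] / 0.1200 = [0.0445 + 0.0152] / 0.1200 = 0.4971 ⇒ 0.50
√T = √1 = 1.0000
φ(d₁) = φ(0.50) = 0.3521
vega = S·φ(d₁)·√T = 92·0.3521·1.0000 = 32.3932
(Vega is the same for a European call and put with the same parameters.)

32.39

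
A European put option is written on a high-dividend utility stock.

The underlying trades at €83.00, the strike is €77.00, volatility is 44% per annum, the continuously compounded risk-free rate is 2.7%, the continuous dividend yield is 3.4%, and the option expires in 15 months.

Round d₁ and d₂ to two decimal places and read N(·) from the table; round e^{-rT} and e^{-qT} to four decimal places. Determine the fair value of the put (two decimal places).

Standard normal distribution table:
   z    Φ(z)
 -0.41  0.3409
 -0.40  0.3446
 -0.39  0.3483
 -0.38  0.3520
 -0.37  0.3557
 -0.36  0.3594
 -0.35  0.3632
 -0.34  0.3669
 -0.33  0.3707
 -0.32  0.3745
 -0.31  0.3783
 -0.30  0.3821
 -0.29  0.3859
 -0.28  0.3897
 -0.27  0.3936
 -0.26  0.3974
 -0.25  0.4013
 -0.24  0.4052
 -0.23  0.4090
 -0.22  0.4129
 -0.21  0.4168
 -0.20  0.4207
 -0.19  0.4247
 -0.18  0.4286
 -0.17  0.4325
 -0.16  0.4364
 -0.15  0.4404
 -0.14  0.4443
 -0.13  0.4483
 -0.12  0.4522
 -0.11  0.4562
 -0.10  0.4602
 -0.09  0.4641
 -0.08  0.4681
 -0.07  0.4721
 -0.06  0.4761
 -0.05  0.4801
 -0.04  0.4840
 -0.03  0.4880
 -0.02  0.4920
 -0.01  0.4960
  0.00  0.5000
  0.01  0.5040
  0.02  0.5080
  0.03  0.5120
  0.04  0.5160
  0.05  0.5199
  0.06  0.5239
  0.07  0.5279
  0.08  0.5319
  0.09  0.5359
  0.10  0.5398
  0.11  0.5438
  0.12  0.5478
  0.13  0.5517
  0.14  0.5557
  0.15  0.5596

σ√T = 0.44 × 1.1180 = 0.4919
d₁ = [ln(83/77) + (0.027 − 0.034 + 0.44²/2)·1.25] / 0.4919 = [0.0750 + 0.1122] / 0.4919 = 0.3807 → 0.38
d₂ = d₁ − σ√T = 0.3807 − 0.4919 = -0.1112 → -0.11
e^(−qT) = e^(−0.034·1.25) = 0.9584;  e^(−rT) = e^(−0.027·1.25) = 0.9668
N(−d₂) = N(0.11) = 0.5438;  N(−d₁) = N(-0.38) = 0.3520
P = 77·0.9668·0.5438 − 83·0.9584·0.3520 = 40.4824 − 28.0006 = 12.4818

€12.48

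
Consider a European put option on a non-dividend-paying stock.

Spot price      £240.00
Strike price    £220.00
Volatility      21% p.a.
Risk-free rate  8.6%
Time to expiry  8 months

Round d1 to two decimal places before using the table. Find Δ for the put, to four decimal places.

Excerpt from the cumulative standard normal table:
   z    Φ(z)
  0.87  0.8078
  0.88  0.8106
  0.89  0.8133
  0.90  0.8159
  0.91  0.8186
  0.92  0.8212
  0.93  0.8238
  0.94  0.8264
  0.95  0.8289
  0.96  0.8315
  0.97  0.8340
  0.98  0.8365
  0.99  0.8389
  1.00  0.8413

-0.1762

σ√T = 0.21·√0.6667 = 0.1715
ln(S/K) + (r + σ²/2)T = ln(240/220) + (0.086 + 0.21²/2)·0.6667 = 0.0870 + 0.0720 = 0.1590
d₁ = 0.1590 / 0.1715 = 0.9276 which rounds to 0.93
N(d₁) = N(0.93) = 0.8238
Δ_put = N(d₁) − 1 = 0.8238 − 1 = -0.1762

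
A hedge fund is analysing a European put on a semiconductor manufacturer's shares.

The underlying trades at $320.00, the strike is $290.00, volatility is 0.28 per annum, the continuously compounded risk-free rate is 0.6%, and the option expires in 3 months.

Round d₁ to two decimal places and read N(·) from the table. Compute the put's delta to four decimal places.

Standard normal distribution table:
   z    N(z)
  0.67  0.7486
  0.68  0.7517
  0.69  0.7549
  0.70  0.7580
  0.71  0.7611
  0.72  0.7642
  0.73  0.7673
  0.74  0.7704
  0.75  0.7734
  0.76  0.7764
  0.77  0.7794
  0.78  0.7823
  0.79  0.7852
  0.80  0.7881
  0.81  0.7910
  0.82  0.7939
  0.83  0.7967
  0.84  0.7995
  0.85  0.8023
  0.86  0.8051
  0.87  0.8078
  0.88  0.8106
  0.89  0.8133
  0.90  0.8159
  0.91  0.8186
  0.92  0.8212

σ√T = 0.28 × 0.5000 = 0.1400
ln(S/K) + (r + σ²/2)T = ln(320/290) + (0.006 + 0.28²/2)·0.25 = 0.0984 + 0.0113 = 0.1097
d₁ = 0.1097 / 0.1400 = 0.7839 ≈ 0.78
N(d₁) = N(0.78) = 0.7823
Δ_put = N(d₁) − 1 = 0.7823 − 1 = -0.2177

-0.2177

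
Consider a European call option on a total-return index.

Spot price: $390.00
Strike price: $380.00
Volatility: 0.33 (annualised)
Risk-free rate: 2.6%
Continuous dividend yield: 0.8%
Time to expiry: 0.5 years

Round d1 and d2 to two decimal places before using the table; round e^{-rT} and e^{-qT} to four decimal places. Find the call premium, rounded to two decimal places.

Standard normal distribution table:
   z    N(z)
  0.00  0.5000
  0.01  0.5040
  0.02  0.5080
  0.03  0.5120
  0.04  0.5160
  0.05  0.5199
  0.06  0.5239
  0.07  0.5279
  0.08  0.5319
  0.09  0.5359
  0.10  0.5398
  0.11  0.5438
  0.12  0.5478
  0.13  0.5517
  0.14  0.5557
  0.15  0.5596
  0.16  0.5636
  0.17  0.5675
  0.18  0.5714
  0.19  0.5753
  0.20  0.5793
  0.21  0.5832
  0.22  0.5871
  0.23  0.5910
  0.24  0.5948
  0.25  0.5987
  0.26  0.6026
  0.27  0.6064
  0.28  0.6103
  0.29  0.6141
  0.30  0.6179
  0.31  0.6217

$43.50

σ√T = 0.33·√0.5 = 0.2333
d₁ = [ln(390/380) + (0.026 − 0.008 + 0.33²/2)·0.5] / 0.2333 = [0.0260 + 0.0362] / 0.2333 = 0.2666 ≈ 0.27
d₂ = d₁ − σ√T = 0.2666 − 0.2333 = 0.0332 ≈ 0.03
e^(−qT) = e^(−0.008·0.5) = 0.9960;  e^(−rT) = e^(−0.026·0.5) = 0.9871
C = 390·0.9960·N(0.27) − 380·0.9871·N(0.03) = 390·0.9960·0.6064 − 380·0.9871·0.5120 = 235.5500 − 192.0502 = 43.4998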